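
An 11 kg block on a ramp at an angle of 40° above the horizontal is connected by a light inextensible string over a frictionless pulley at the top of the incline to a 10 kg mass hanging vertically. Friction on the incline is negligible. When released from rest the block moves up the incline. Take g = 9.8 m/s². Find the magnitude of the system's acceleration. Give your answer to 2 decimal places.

1.37 m/s²

For the block on the incline: the weight component along the slope is m₁g sin 40° = 11 × 9.8 × 0.6428 = 69.294 N and the normal force is N = m₁g cos 40° = 82.580 N.
Newton's second law for the block (up-slope positive): T − 69.294 = 11 a. For the hanging mass (downward positive): 10 × 9.8 − T = 10 a.
Adding the two equations eliminates T: 28.706 = 21 a, so a = 1.3670 m/s².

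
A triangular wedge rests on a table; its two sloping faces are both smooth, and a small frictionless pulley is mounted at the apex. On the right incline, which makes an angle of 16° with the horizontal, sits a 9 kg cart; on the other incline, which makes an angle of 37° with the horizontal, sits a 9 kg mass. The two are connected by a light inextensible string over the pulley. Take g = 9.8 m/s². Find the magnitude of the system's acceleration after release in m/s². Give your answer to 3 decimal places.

1.598 m/s²

Resolve each weight along its own incline: the 9 kg mass has component 9 × 9.8 × sin 16° = 24.311 N down its slope, and the 9 kg mass has 9 × 9.8 × sin 37° = 53.080 N down its slope.
The 9 kg side's 53.080 N exceeds the other side's 24.311 N, so that mass slides down and the 9 kg mass slides up. Taking that direction as positive, Newton's second law for the whole system gives 53.080 − 24.311 = (9 + 9) a, so a = 28.769 / 18 = 1.5983 m/s².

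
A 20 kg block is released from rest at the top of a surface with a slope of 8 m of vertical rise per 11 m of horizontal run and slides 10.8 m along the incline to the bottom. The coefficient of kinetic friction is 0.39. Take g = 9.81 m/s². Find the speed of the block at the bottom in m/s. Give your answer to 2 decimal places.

7.60 m/s

The weight component along the incline is mg sin 36.03° = 115.399 N and the normal force is N = mg cos 36.03° = 158.674 N.
Friction up the slope is f = μN = 0.39 × 158.674 = 61.883 N, so the net downslope force is 115.399 − 61.883 = 53.516 N and a = 53.516 / 20 = 2.6758 m/s².
Starting from rest over a distance of 10.8 m, v² = 2aL = 2 × 2.6758 × 10.8 = 57.7973, so v = 7.6025 m/s.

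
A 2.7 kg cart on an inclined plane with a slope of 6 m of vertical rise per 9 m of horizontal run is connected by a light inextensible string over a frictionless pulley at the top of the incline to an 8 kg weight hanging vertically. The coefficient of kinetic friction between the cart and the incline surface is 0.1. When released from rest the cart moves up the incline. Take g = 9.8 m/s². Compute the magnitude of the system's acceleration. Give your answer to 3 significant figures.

For the cart on the incline: the weight component along the slope is m₁g sin 33.69° = 2.7 × 9.8 × 0.5547 = 14.677 N and the normal force is N = m₁g cos 33.69° = 22.016 N.
Kinetic friction opposes the cart's motion up the incline: f = μN = 0.1 × 22.016 = 2.202 N acting down the slope.
Newton's second law for the cart (up-slope positive): T − 14.677 − 2.202 = 2.7 a. For the hanging weight (downward positive): 8 × 9.8 − T = 8 a.
Adding the two equations eliminates T: 61.521 = 10.7 a, so a = 5.7496 m/s².

5.75 m/s²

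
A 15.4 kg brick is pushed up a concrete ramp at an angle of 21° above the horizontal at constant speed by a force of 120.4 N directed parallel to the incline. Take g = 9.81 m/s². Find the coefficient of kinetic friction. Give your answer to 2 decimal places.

0.47

At constant speed ΣF = 0 along the incline. The applied 120.4 N acts up the slope; the weight component mg sin 21° = 54.140 N and kinetic friction μN both act down the slope.
So 120.4 = 54.140 + μ × 141.040, giving μ = (120.4 − 54.140) / 141.040 = 0.4698.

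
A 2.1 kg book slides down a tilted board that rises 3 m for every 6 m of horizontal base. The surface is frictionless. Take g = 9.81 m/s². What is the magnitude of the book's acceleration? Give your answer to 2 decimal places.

Resolving the weight along the incline: the component pulling the book down the slope is mg sin 26.57° = 2.1 × 9.81 × 0.4472 = 9.213 N, and the normal force is N = mg cos 26.57° = 2.1 × 9.81 × 0.8944 = 18.426 N.
With no friction the net force along the incline is 9.213 N, so a = g sin 26.57° = 9.213 / 2.1 = 4.3871 m/s².

4.39 m/s²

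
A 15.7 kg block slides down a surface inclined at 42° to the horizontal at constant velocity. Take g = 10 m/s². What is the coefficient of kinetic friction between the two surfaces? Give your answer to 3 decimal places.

0.900

At constant velocity the net force along the incline is zero: mg sin 42° = μ mg cos 42°.
So μ = tan 42° = 0.6691 / 0.7431 = 0.9004.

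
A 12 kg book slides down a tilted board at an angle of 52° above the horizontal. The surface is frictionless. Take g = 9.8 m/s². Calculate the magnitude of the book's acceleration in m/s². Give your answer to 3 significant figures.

7.72 m/s²

Resolving the weight along the incline: the component pulling the book down the slope is mg sin 52° = 12 × 9.8 × 0.7880 = 92.669 N, and the normal force is N = mg cos 52° = 12 × 9.8 × 0.6157 = 72.406 N.
With no friction the net force along the incline is 92.669 N, so a = g sin 52° = 92.669 / 12 = 7.7224 m/s².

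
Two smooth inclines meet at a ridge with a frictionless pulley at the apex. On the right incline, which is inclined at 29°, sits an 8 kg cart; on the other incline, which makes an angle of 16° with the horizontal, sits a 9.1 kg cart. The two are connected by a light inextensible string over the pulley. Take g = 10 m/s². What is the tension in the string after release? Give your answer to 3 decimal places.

Resolve each weight along its own incline: the 8 kg mass has component 8 × 10 × sin 29° = 38.785 N down its slope, and the 9.1 kg mass has 9.1 × 10 × sin 16° = 25.083 N down its slope.
The 8 kg side's 38.785 N exceeds the other side's 25.083 N, so that mass slides down and the 9.1 kg mass slides up. Taking that direction as positive, Newton's second law for the whole system gives 38.785 − 25.083 = (8 + 9.1) a, so a = 13.702 / 17.1 = 0.8013 m/s².
For the 9.1 kg mass (up-slope positive): T − 25.083 = 9.1 × 0.8013, so T = 32.375 N.

32.375 N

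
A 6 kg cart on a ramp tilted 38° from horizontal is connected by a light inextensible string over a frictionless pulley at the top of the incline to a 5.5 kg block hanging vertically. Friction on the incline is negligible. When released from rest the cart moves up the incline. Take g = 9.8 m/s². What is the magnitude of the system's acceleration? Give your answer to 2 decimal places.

1.54 m/s²

For the cart on the incline: the weight component along the slope is m₁g sin 38° = 6 × 9.8 × 0.6157 = 36.203 N and the normal force is N = m₁g cos 38° = 46.335 N.
Newton's second law for the cart (up-slope positive): T − 36.203 = 6 a. For the hanging block (downward positive): 5.5 × 9.8 − T = 5.5 a.
Adding the two equations eliminates T: 17.697 = 11.5 a, so a = 1.5389 m/s².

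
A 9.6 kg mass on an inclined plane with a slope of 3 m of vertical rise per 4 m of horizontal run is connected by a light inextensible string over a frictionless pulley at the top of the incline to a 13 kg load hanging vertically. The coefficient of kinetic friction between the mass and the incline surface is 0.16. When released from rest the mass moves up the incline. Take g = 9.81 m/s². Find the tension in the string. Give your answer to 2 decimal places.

93.61 N

For the mass on the incline: the weight component along the slope is m₁g sin 36.87° = 9.6 × 9.81 × 0.6000 = 56.506 N and the normal force is N = m₁g cos 36.87° = 75.341 N.
Kinetic friction opposes the mass's motion up the incline: f = μN = 0.16 × 75.341 = 12.055 N acting down the slope.
Newton's second law for the mass (up-slope positive): T − 56.506 − 12.055 = 9.6 a. For the hanging load (downward positive): 13 × 9.81 − T = 13 a.
Adding the two equations eliminates T: 58.969 = 22.6 a, so a = 2.6092 m/s².
Then from the hanging load's equation, T = 13 × (9.81 − 2.6092) = 93.610 N.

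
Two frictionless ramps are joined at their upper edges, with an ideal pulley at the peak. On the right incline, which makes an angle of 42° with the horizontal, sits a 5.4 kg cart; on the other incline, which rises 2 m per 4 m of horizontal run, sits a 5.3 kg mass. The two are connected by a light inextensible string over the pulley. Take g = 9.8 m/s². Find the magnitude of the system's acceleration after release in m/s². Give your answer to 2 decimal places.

1.14 m/s²

Resolve each weight along its own incline: the 5.4 kg mass has component 5.4 × 9.8 × sin 42° = 35.410 N down its slope, and the 5.3 kg mass has 5.3 × 9.8 × sin 26.57° = 23.228 N down its slope.
The 5.4 kg side's 35.410 N exceeds the other side's 23.228 N, so that mass slides down and the 5.3 kg mass slides up. Taking that direction as positive, Newton's second law for the whole system gives 35.410 − 23.228 = (5.4 + 5.3) a, so a = 12.182 / 10.7 = 1.1385 m/s².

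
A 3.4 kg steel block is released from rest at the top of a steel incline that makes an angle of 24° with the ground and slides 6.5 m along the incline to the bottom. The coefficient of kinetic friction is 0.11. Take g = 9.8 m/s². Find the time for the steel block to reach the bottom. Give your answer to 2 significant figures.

The weight component along the incline is mg sin 24° = 13.552 N and the normal force is N = mg cos 24° = 30.439 N.
Friction up the slope is f = μN = 0.11 × 30.439 = 3.348 N, so the net downslope force is 13.552 − 3.348 = 10.204 N and a = 10.204 / 3.4 = 3.0012 m/s².
Starting from rest, L = ½at², so t = √(2L/a) = √(2 × 6.5 / 3.0012) = 2.0812 s.

2.1 s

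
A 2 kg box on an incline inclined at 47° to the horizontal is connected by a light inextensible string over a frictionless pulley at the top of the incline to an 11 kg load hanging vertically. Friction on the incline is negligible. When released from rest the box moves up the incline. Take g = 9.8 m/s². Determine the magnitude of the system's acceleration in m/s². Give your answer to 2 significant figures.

7.2 m/s²

For the box on the incline: the weight component along the slope is m₁g sin 47° = 2 × 9.8 × 0.7314 = 14.335 N and the normal force is N = m₁g cos 47° = 13.367 N.
Newton's second law for the box (up-slope positive): T − 14.335 = 2 a. For the hanging load (downward positive): 11 × 9.8 − T = 11 a.
Adding the two equations eliminates T: 93.465 = 13 a, so a = 7.1896 m/s².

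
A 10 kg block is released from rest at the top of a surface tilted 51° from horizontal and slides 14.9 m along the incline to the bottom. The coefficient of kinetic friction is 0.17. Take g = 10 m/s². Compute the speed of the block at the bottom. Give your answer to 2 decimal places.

The weight component along the incline is mg sin 51° = 77.715 N and the normal force is N = mg cos 51° = 62.932 N.
Friction up the slope is f = μN = 0.17 × 62.932 = 10.698 N, so the net downslope force is 77.715 − 10.698 = 67.017 N and a = 67.017 / 10 = 6.7017 m/s².
Starting from rest over a distance of 14.9 m, v² = 2aL = 2 × 6.7017 × 14.9 = 199.7107, so v = 14.1319 m/s.

14.13 m/s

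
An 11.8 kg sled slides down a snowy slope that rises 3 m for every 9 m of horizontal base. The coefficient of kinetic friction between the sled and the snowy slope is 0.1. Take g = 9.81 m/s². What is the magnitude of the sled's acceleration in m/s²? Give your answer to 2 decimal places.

Resolving the weight along the incline: the component pulling the sled down the slope is mg sin 18.43° = 11.8 × 9.81 × 0.3162 = 36.603 N, and the normal force is N = mg cos 18.43° = 11.8 × 9.81 × 0.9487 = 109.820 N.
Kinetic friction acts up the slope with magnitude f = μN = 0.1 × 109.820 = 10.982 N.
Net force along the incline is 36.603 − 10.982 = 25.621 N, so a = 25.621 / 11.8 = 2.1713 m/s².

2.17 m/s²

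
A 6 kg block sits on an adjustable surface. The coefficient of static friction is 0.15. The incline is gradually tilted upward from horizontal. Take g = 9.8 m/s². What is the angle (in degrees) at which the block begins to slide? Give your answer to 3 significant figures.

8.53°

At the threshold of sliding, static friction is at its maximum μ_s N and exactly balances the weight component along the incline: mg sin θ = μ_s mg cos θ.
Hence tan θ = μ_s = 0.15, so θ = arctan(0.15) = 8.5308°.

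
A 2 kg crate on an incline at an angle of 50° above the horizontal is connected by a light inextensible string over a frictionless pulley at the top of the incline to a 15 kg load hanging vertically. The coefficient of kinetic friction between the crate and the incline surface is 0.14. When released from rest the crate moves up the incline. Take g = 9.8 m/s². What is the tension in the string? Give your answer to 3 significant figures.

32.1 N

For the crate on the incline: the weight component along the slope is m₁g sin 50° = 2 × 9.8 × 0.7660 = 15.014 N and the normal force is N = m₁g cos 50° = 12.599 N.
Kinetic friction opposes the crate's motion up the incline: f = μN = 0.14 × 12.599 = 1.764 N acting down the slope.
Newton's second law for the crate (up-slope positive): T − 15.014 − 1.764 = 2 a. For the hanging load (downward positive): 15 × 9.8 − T = 15 a.
Adding the two equations eliminates T: 130.222 = 17 a, so a = 7.6601 m/s².
Then from the hanging load's equation, T = 15 × (9.8 − 7.6601) = 32.099 N.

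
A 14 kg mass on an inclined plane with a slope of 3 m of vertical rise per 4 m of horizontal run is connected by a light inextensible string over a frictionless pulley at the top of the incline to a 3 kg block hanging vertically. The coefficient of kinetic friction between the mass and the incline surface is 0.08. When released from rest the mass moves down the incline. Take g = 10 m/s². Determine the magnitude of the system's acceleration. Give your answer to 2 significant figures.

2.6 m/s²

For the mass on the incline: the weight component along the slope is m₁g sin 36.87° = 14 × 10 × 0.6000 = 84.000 N and the normal force is N = m₁g cos 36.87° = 112.000 N.
Kinetic friction opposes the mass's motion down the incline: f = μN = 0.08 × 112.000 = 8.960 N acting up the slope.
Newton's second law for the mass (down-slope positive): 84.000 − 8.960 − T = 14 a. For the hanging block (upward positive): T − 3 × 10 = 3 a.
Adding the two equations eliminates T: 45.040 = 17 a, so a = 2.6494 m/s².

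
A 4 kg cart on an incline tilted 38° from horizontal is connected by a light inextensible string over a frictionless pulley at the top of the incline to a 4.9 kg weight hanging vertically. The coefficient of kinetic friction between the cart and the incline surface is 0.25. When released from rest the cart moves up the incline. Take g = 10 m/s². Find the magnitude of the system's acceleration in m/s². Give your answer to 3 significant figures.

1.85 m/s²

For the cart on the incline: the weight component along the slope is m₁g sin 38° = 4 × 10 × 0.6157 = 24.628 N and the normal force is N = m₁g cos 38° = 31.520 N.
Kinetic friction opposes the cart's motion up the incline: f = μN = 0.25 × 31.520 = 7.880 N acting down the slope.
Newton's second law for the cart (up-slope positive): T − 24.628 − 7.880 = 4 a. For the hanging weight (downward positive): 4.9 × 10 − T = 4.9 a.
Adding the two equations eliminates T: 16.492 = 8.9 a, so a = 1.8530 m/s².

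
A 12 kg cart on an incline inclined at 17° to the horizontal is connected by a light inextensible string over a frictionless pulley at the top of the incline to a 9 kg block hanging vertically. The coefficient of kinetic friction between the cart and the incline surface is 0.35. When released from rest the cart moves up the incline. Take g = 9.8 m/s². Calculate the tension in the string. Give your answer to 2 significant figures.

For the cart on the incline: the weight component along the slope is m₁g sin 17° = 12 × 9.8 × 0.2924 = 34.386 N and the normal force is N = m₁g cos 17° = 112.461 N.
Kinetic friction opposes the cart's motion up the incline: f = μN = 0.35 × 112.461 = 39.361 N acting down the slope.
Newton's second law for the cart (up-slope positive): T − 34.386 − 39.361 = 12 a. For the hanging block (downward positive): 9 × 9.8 − T = 9 a.
Adding the two equations eliminates T: 14.453 = 21 a, so a = 0.6882 m/s².
Then from the hanging block's equation, T = 9 × (9.8 − 0.6882) = 82.006 N.

82 N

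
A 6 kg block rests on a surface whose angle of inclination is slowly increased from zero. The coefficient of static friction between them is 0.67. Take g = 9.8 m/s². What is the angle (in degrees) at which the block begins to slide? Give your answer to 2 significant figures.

At the threshold of sliding, static friction is at its maximum μ_s N and exactly balances the weight component along the incline: mg sin θ = μ_s mg cos θ.
Hence tan θ = μ_s = 0.67, so θ = arctan(0.67) = 33.8221°.

34°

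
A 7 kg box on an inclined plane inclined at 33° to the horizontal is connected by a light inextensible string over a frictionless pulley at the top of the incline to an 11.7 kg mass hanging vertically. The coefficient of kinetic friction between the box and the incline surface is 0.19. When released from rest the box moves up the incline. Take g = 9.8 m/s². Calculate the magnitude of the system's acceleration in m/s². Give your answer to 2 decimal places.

3.55 m/s²

For the box on the incline: the weight component along the slope is m₁g sin 33° = 7 × 9.8 × 0.5446 = 37.360 N and the normal force is N = m₁g cos 33° = 57.533 N.
Kinetic friction opposes the box's motion up the incline: f = μN = 0.19 × 57.533 = 10.931 N acting down the slope.
Newton's second law for the box (up-slope positive): T − 37.360 − 10.931 = 7 a. For the hanging mass (downward positive): 11.7 × 9.8 − T = 11.7 a.
Adding the two equations eliminates T: 66.369 = 18.7 a, so a = 3.5491 m/s².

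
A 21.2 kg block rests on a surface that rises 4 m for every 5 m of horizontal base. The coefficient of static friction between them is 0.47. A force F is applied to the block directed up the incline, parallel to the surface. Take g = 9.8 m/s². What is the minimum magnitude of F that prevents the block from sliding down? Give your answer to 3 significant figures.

The normal force is N = mg cos 38.66° = 162.233 N. With F at its minimum the block is on the verge of sliding down, so static friction is at its maximum μ_s N = 0.47 × 162.233 = 76.250 N and acts up the slope.
Equilibrium along the incline: F + μ_s N = mg sin 38.66°, so F = 129.787 − 76.250 = 53.537 N.

53.5 N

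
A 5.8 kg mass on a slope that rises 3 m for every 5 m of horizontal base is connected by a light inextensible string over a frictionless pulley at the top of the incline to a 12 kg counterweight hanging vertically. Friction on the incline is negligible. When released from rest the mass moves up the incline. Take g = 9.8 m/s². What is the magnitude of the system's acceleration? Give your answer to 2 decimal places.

For the mass on the incline: the weight component along the slope is m₁g sin 30.96° = 5.8 × 9.8 × 0.5145 = 29.244 N and the normal force is N = m₁g cos 30.96° = 48.740 N.
Newton's second law for the mass (up-slope positive): T − 29.244 = 5.8 a. For the hanging counterweight (downward positive): 12 × 9.8 − T = 12 a.
Adding the two equations eliminates T: 88.356 = 17.8 a, so a = 4.9638 m/s².

4.96 m/s²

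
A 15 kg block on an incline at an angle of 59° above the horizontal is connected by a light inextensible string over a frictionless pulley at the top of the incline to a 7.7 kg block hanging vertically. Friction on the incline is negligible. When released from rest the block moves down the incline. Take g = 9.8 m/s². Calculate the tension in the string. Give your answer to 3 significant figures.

92.6 N

For the block on the incline: the weight component along the slope is m₁g sin 59° = 15 × 9.8 × 0.8572 = 126.008 N and the normal force is N = m₁g cos 59° = 75.711 N.
Newton's second law for the block (down-slope positive): 126.008 − T = 15 a. For the hanging block (upward positive): T − 7.7 × 9.8 = 7.7 a.
Adding the two equations eliminates T: 50.548 = 22.7 a, so a = 2.2268 m/s².
Then from the hanging block's equation, T = 7.7 × (9.8 + 2.2268) = 92.606 N.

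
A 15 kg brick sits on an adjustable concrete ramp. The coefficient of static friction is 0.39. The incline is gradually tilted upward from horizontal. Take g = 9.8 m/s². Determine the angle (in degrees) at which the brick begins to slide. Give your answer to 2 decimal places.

At the threshold of sliding, static friction is at its maximum μ_s N and exactly balances the weight component along the incline: mg sin θ = μ_s mg cos θ.
Hence tan θ = μ_s = 0.39, so θ = arctan(0.39) = 21.3058°.

21.31°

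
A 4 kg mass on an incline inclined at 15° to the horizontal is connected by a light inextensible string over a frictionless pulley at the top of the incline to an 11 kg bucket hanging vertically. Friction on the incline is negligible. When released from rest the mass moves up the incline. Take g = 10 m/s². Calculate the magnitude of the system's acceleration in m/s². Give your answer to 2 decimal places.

6.64 m/s²

For the mass on the incline: the weight component along the slope is m₁g sin 15° = 4 × 10 × 0.2588 = 10.352 N and the normal force is N = m₁g cos 15° = 38.637 N.
Newton's second law for the mass (up-slope positive): T − 10.352 = 4 a. For the hanging bucket (downward positive): 11 × 10 − T = 11 a.
Adding the two equations eliminates T: 99.648 = 15 a, so a = 6.6432 m/s².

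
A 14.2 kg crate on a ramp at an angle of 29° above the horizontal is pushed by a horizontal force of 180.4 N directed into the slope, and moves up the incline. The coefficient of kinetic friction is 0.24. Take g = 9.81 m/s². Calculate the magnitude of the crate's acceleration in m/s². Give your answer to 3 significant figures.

2.82 m/s²

The horizontal push has components F cos 29° = 180.4 × 0.8746 = 157.778 N up the incline and F sin 29° = 180.4 × 0.4848 = 87.458 N pressing into the surface.
The normal force is therefore N = mg cos 29° + F sin 29° = 121.834 + 87.458 = 209.292 N, and kinetic friction down the slope is μN = 0.24 × 209.292 = 50.230 N.
Along the incline: F cos 29° − mg sin 29° − μN = ma, so 157.778 − 67.534 − 50.230 = 14.2 a, giving a = 2.8179 m/s².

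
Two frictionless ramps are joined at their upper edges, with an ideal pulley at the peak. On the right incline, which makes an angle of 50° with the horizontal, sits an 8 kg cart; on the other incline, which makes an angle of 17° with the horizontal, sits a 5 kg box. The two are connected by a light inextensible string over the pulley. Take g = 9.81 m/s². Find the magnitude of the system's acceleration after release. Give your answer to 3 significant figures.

Resolve each weight along its own incline: the 8 kg mass has component 8 × 9.81 × sin 50° = 60.119 N down its slope, and the 5 kg mass has 5 × 9.81 × sin 17° = 14.341 N down its slope.
The 8 kg side's 60.119 N exceeds the other side's 14.341 N, so that mass slides down and the 5 kg mass slides up. Taking that direction as positive, Newton's second law for the whole system gives 60.119 − 14.341 = (8 + 5) a, so a = 45.778 / 13 = 3.5214 m/s².

3.52 m/s²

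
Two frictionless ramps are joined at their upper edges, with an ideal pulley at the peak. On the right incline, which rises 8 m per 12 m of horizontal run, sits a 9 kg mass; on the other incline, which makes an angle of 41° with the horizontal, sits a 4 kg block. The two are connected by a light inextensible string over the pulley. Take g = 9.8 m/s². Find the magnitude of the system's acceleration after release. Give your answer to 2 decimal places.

Resolve each weight along its own incline: the 9 kg mass has component 9 × 9.8 × sin 33.69° = 48.925 N down its slope, and the 4 kg mass has 4 × 9.8 × sin 41° = 25.718 N down its slope.
The 9 kg side's 48.925 N exceeds the other side's 25.718 N, so that mass slides down and the 4 kg mass slides up. Taking that direction as positive, Newton's second law for the whole system gives 48.925 − 25.718 = (9 + 4) a, so a = 23.207 / 13 = 1.7852 m/s².

1.79 m/s²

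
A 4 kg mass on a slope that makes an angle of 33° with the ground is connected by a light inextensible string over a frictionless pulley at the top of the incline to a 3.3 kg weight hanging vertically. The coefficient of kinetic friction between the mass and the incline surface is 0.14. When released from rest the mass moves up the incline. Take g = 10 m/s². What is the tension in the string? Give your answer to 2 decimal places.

30.05 N

For the mass on the incline: the weight component along the slope is m₁g sin 33° = 4 × 10 × 0.5446 = 21.784 N and the normal force is N = m₁g cos 33° = 33.547 N.
Kinetic friction opposes the mass's motion up the incline: f = μN = 0.14 × 33.547 = 4.697 N acting down the slope.
Newton's second law for the mass (up-slope positive): T − 21.784 − 4.697 = 4 a. For the hanging weight (downward positive): 3.3 × 10 − T = 3.3 a.
Adding the two equations eliminates T: 6.519 = 7.3 a, so a = 0.8930 m/s².
Then from the hanging weight's equation, T = 3.3 × (10 − 0.8930) = 30.053 N.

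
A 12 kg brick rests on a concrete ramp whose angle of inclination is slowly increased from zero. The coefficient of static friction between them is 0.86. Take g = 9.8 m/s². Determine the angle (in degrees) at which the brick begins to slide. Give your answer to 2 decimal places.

40.70°

At the threshold of sliding, static friction is at its maximum μ_s N and exactly balances the weight component along the incline: mg sin θ = μ_s mg cos θ.
Hence tan θ = μ_s = 0.86, so θ = arctan(0.86) = 40.6955°.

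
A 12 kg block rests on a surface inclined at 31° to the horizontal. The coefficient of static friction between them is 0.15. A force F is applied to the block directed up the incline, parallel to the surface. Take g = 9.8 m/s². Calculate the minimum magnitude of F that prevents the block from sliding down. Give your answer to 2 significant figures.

The normal force is N = mg cos 31° = 100.803 N. With F at its minimum the block is on the verge of sliding down, so static friction is at its maximum μ_s N = 0.15 × 100.803 = 15.120 N and acts up the slope.
Equilibrium along the incline: F + μ_s N = mg sin 31°, so F = 60.568 − 15.120 = 45.448 N.

45 N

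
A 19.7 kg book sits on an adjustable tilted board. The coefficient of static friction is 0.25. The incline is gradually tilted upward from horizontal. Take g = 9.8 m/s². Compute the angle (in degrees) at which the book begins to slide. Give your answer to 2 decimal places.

At the threshold of sliding, static friction is at its maximum μ_s N and exactly balances the weight component along the incline: mg sin θ = μ_s mg cos θ.
Hence tan θ = μ_s = 0.25, so θ = arctan(0.25) = 14.0362°.

14.04°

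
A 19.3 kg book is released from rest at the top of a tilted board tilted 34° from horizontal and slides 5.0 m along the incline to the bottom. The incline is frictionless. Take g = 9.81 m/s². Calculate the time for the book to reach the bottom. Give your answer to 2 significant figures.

The weight component along the incline is mg sin 34° = 105.874 N and the normal force is N = mg cos 34° = 156.964 N.
With no friction, a = g sin 34° = 5.4857 m/s².
Starting from rest, L = ½at², so t = √(2L/a) = √(2 × 5.0 / 5.4857) = 1.3502 s.

1.4 s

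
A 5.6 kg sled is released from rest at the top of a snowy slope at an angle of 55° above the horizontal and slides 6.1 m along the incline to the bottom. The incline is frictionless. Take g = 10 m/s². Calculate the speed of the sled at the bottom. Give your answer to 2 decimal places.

10.00 m/s

The weight component along the incline is mg sin 55° = 45.873 N and the normal force is N = mg cos 55° = 32.120 N.
With no friction, a = g sin 55° = 8.1915 m/s².
Starting from rest over a distance of 6.1 m, v² = 2aL = 2 × 8.1915 × 6.1 = 99.9363, so v = 9.9968 m/s.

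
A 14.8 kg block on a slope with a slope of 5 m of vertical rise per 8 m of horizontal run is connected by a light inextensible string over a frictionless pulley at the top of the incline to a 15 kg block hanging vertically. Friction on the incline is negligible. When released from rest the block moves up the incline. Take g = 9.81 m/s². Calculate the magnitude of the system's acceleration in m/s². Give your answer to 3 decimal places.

For the block on the incline: the weight component along the slope is m₁g sin 32.01° = 14.8 × 9.81 × 0.5300 = 76.950 N and the normal force is N = m₁g cos 32.01° = 123.119 N.
Newton's second law for the block (up-slope positive): T − 76.950 = 14.8 a. For the hanging block (downward positive): 15 × 9.81 − T = 15 a.
Adding the two equations eliminates T: 70.200 = 29.8 a, so a = 2.3557 m/s².

2.356 m/s²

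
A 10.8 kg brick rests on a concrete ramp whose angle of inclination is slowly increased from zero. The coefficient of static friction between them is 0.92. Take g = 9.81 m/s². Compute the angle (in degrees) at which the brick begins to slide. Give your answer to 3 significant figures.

42.6°

At the threshold of sliding, static friction is at its maximum μ_s N and exactly balances the weight component along the incline: mg sin θ = μ_s mg cos θ.
Hence tan θ = μ_s = 0.92, so θ = arctan(0.92) = 42.6141°.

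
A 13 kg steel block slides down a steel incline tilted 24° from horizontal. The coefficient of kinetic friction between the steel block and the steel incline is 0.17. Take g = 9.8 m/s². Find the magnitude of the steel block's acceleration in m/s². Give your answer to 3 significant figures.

2.46 m/s²

Resolving the weight along the incline: the component pulling the steel block down the slope is mg sin 24° = 13 × 9.8 × 0.4067 = 51.814 N, and the normal force is N = mg cos 24° = 13 × 9.8 × 0.9135 = 116.380 N.
Kinetic friction acts up the slope with magnitude f = μN = 0.17 × 116.380 = 19.785 N.
Net force along the incline is 51.814 − 19.785 = 32.029 N, so a = 32.029 / 13 = 2.4638 m/s².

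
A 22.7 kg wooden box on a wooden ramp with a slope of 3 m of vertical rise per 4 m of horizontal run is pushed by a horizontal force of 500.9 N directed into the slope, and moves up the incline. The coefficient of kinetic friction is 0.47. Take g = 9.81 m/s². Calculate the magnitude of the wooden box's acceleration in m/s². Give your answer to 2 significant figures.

The horizontal push has components F cos 36.87° = 500.9 × 0.8000 = 400.720 N up the incline and F sin 36.87° = 500.9 × 0.6000 = 300.540 N pressing into the surface.
The normal force is therefore N = mg cos 36.87° + F sin 36.87° = 178.150 + 300.540 = 478.690 N, and kinetic friction down the slope is μN = 0.47 × 478.690 = 224.984 N.
Along the incline: F cos 36.87° − mg sin 36.87° − μN = ma, so 400.720 − 133.612 − 224.984 = 22.7 a, giving a = 1.8557 m/s².

1.9 m/s²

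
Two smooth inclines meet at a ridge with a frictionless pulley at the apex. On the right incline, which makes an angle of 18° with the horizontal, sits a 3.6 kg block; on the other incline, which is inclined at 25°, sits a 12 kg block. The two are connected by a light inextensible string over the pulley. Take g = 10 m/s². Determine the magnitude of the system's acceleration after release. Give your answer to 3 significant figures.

Resolve each weight along its own incline: the 3.6 kg mass has component 3.6 × 10 × sin 18° = 11.125 N down its slope, and the 12 kg mass has 12 × 10 × sin 25° = 50.714 N down its slope.
The 12 kg side's 50.714 N exceeds the other side's 11.125 N, so that mass slides down and the 3.6 kg mass slides up. Taking that direction as positive, Newton's second law for the whole system gives 50.714 − 11.125 = (3.6 + 12) a, so a = 39.589 / 15.6 = 2.5378 m/s².

2.54 m/s²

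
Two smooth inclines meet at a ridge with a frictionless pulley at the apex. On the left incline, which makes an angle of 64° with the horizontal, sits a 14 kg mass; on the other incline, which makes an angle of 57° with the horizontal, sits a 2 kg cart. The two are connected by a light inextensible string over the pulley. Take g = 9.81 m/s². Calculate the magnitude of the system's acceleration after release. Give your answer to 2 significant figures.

6.7 m/s²

Resolve each weight along its own incline: the 14 kg mass has component 14 × 9.81 × sin 64° = 123.440 N down its slope, and the 2 kg mass has 2 × 9.81 × sin 57° = 16.455 N down its slope.
The 14 kg side's 123.440 N exceeds the other side's 16.455 N, so that mass slides down and the 2 kg mass slides up. Taking that direction as positive, Newton's second law for the whole system gives 123.440 − 16.455 = (14 + 2) a, so a = 106.985 / 16 = 6.6866 m/s².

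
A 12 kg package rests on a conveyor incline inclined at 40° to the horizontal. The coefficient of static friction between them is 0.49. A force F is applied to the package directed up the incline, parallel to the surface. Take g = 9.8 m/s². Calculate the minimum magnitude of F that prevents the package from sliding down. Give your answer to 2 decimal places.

31.45 N

The normal force is N = mg cos 40° = 90.087 N. With F at its minimum the package is on the verge of sliding down, so static friction is at its maximum μ_s N = 0.49 × 90.087 = 44.143 N and acts up the slope.
Equilibrium along the incline: F + μ_s N = mg sin 40°, so F = 75.592 − 44.143 = 31.449 N.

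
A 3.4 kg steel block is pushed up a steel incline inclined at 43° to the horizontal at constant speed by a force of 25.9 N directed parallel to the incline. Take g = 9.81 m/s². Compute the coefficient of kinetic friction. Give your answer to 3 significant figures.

0.129

At constant speed ΣF = 0 along the incline. The applied 25.9 N acts up the slope; the weight component mg sin 43° = 22.747 N and kinetic friction μN both act down the slope.
So 25.9 = 22.747 + μ × 24.394, giving μ = (25.9 − 22.747) / 24.394 = 0.1293.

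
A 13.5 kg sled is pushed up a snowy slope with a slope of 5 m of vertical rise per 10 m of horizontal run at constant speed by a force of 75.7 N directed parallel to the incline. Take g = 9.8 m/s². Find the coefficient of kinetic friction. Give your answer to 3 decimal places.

0.140

At constant speed ΣF = 0 along the incline. The applied 75.7 N acts up the slope; the weight component mg sin 26.57° = 59.166 N and kinetic friction μN both act down the slope.
So 75.7 = 59.166 + μ × 118.333, giving μ = (75.7 − 59.166) / 118.333 = 0.1397.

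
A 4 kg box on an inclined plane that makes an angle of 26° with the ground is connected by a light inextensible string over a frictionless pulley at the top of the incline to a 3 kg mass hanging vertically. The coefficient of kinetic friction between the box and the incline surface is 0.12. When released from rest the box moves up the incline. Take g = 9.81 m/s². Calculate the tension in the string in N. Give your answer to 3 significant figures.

For the box on the incline: the weight component along the slope is m₁g sin 26° = 4 × 9.81 × 0.4384 = 17.203 N and the normal force is N = m₁g cos 26° = 35.269 N.
Kinetic friction opposes the box's motion up the incline: f = μN = 0.12 × 35.269 = 4.232 N acting down the slope.
Newton's second law for the box (up-slope positive): T − 17.203 − 4.232 = 4 a. For the hanging mass (downward positive): 3 × 9.81 − T = 3 a.
Adding the two equations eliminates T: 7.995 = 7 a, so a = 1.1421 m/s².
Then from the hanging mass's equation, T = 3 × (9.81 − 1.1421) = 26.004 N.

26.0 N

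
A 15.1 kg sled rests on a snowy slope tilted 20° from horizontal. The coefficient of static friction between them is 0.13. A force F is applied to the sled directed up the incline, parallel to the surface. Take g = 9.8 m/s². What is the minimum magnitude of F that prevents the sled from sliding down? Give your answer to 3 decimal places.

32.535 N

The normal force is N = mg cos 20° = 139.056 N. With F at its minimum the sled is on the verge of sliding down, so static friction is at its maximum μ_s N = 0.13 × 139.056 = 18.077 N and acts up the slope.
Equilibrium along the incline: F + μ_s N = mg sin 20°, so F = 50.612 − 18.077 = 32.535 N.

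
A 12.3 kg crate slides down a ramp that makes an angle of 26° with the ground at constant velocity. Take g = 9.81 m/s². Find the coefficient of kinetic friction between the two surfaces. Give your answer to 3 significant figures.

0.488

At constant velocity the net force along the incline is zero: mg sin 26° = μ mg cos 26°.
So μ = tan 26° = 0.4384 / 0.8988 = 0.4878.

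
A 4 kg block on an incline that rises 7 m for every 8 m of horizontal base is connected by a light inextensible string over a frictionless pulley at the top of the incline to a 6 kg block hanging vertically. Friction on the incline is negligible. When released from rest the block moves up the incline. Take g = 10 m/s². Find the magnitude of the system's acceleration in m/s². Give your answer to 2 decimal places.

3.37 m/s²

For the block on the incline: the weight component along the slope is m₁g sin 41.19° = 4 × 10 × 0.6585 = 26.340 N and the normal force is N = m₁g cos 41.19° = 30.103 N.
Newton's second law for the block (up-slope positive): T − 26.340 = 4 a. For the hanging block (downward positive): 6 × 10 − T = 6 a.
Adding the two equations eliminates T: 33.660 = 10 a, so a = 3.3660 m/s².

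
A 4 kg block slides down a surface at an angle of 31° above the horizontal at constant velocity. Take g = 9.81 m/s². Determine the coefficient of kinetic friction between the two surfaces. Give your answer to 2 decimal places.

At constant velocity the net force along the incline is zero: mg sin 31° = μ mg cos 31°.
So μ = tan 31° = 0.5150 / 0.8572 = 0.6008.

0.60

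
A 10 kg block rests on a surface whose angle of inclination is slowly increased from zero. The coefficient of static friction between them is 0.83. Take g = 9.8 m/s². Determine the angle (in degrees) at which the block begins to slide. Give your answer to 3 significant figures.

39.7°

At the threshold of sliding, static friction is at its maximum μ_s N and exactly balances the weight component along the incline: mg sin θ = μ_s mg cos θ.
Hence tan θ = μ_s = 0.83, so θ = arctan(0.83) = 39.6927°.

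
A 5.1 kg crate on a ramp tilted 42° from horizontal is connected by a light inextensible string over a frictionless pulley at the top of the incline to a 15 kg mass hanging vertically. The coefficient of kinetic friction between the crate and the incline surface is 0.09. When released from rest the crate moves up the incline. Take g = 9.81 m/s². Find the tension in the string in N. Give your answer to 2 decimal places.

64.82 N

For the crate on the incline: the weight component along the slope is m₁g sin 42° = 5.1 × 9.81 × 0.6691 = 33.476 N and the normal force is N = m₁g cos 42° = 37.180 N.
Kinetic friction opposes the crate's motion up the incline: f = μN = 0.09 × 37.180 = 3.346 N acting down the slope.
Newton's second law for the crate (up-slope positive): T − 33.476 − 3.346 = 5.1 a. For the hanging mass (downward positive): 15 × 9.81 − T = 15 a.
Adding the two equations eliminates T: 110.328 = 20.1 a, so a = 5.4890 m/s².
Then from the hanging mass's equation, T = 15 × (9.81 − 5.4890) = 64.815 N.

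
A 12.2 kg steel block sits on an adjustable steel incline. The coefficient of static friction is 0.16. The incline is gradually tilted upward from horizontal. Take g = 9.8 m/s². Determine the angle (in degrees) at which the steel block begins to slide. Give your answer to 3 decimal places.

9.090°

At the threshold of sliding, static friction is at its maximum μ_s N and exactly balances the weight component along the incline: mg sin θ = μ_s mg cos θ.
Hence tan θ = μ_s = 0.16, so θ = arctan(0.16) = 9.0903°.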